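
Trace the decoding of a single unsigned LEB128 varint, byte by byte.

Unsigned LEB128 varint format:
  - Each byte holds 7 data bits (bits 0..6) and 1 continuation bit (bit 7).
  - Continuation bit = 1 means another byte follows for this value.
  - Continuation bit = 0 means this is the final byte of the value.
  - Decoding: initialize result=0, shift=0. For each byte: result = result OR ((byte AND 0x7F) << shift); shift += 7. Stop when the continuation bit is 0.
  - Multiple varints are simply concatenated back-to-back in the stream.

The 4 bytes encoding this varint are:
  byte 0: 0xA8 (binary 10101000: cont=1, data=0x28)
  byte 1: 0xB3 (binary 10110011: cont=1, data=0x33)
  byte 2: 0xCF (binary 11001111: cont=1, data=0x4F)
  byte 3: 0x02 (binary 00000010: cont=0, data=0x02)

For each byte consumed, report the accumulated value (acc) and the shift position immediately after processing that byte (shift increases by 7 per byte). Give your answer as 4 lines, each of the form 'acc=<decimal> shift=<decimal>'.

Answer: acc=40 shift=7
acc=6568 shift=14
acc=1300904 shift=21
acc=5495208 shift=28

Derivation:
byte 0=0xA8: payload=0x28=40, contrib = 40<<0 = 40; acc -> 40, shift -> 7
byte 1=0xB3: payload=0x33=51, contrib = 51<<7 = 6528; acc -> 6568, shift -> 14
byte 2=0xCF: payload=0x4F=79, contrib = 79<<14 = 1294336; acc -> 1300904, shift -> 21
byte 3=0x02: payload=0x02=2, contrib = 2<<21 = 4194304; acc -> 5495208, shift -> 28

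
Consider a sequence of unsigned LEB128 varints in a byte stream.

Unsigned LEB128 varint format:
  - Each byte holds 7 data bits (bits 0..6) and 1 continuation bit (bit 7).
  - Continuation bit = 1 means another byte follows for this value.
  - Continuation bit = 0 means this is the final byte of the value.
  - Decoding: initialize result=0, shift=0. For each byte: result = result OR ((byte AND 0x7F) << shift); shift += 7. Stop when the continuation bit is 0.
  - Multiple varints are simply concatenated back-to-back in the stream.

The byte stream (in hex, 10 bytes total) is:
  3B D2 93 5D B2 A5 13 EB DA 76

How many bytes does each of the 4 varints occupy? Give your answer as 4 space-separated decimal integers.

Answer: 1 3 3 3

Derivation:
  byte[0]=0x3B cont=0 payload=0x3B=59: acc |= 59<<0 -> acc=59 shift=7 [end]
Varint 1: bytes[0:1] = 3B -> value 59 (1 byte(s))
  byte[1]=0xD2 cont=1 payload=0x52=82: acc |= 82<<0 -> acc=82 shift=7
  byte[2]=0x93 cont=1 payload=0x13=19: acc |= 19<<7 -> acc=2514 shift=14
  byte[3]=0x5D cont=0 payload=0x5D=93: acc |= 93<<14 -> acc=1526226 shift=21 [end]
Varint 2: bytes[1:4] = D2 93 5D -> value 1526226 (3 byte(s))
  byte[4]=0xB2 cont=1 payload=0x32=50: acc |= 50<<0 -> acc=50 shift=7
  byte[5]=0xA5 cont=1 payload=0x25=37: acc |= 37<<7 -> acc=4786 shift=14
  byte[6]=0x13 cont=0 payload=0x13=19: acc |= 19<<14 -> acc=316082 shift=21 [end]
Varint 3: bytes[4:7] = B2 A5 13 -> value 316082 (3 byte(s))
  byte[7]=0xEB cont=1 payload=0x6B=107: acc |= 107<<0 -> acc=107 shift=7
  byte[8]=0xDA cont=1 payload=0x5A=90: acc |= 90<<7 -> acc=11627 shift=14
  byte[9]=0x76 cont=0 payload=0x76=118: acc |= 118<<14 -> acc=1944939 shift=21 [end]
Varint 4: bytes[7:10] = EB DA 76 -> value 1944939 (3 byte(s))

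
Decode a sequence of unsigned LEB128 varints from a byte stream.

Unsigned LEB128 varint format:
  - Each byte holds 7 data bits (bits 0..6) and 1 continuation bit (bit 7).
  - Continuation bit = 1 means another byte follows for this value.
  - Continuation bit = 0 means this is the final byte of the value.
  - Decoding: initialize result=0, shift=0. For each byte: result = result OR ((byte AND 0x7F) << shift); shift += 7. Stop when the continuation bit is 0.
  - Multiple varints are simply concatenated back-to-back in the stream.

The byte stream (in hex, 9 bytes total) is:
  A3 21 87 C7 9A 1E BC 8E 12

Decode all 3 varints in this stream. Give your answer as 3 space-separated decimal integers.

  byte[0]=0xA3 cont=1 payload=0x23=35: acc |= 35<<0 -> acc=35 shift=7
  byte[1]=0x21 cont=0 payload=0x21=33: acc |= 33<<7 -> acc=4259 shift=14 [end]
Varint 1: bytes[0:2] = A3 21 -> value 4259 (2 byte(s))
  byte[2]=0x87 cont=1 payload=0x07=7: acc |= 7<<0 -> acc=7 shift=7
  byte[3]=0xC7 cont=1 payload=0x47=71: acc |= 71<<7 -> acc=9095 shift=14
  byte[4]=0x9A cont=1 payload=0x1A=26: acc |= 26<<14 -> acc=435079 shift=21
  byte[5]=0x1E cont=0 payload=0x1E=30: acc |= 30<<21 -> acc=63349639 shift=28 [end]
Varint 2: bytes[2:6] = 87 C7 9A 1E -> value 63349639 (4 byte(s))
  byte[6]=0xBC cont=1 payload=0x3C=60: acc |= 60<<0 -> acc=60 shift=7
  byte[7]=0x8E cont=1 payload=0x0E=14: acc |= 14<<7 -> acc=1852 shift=14
  byte[8]=0x12 cont=0 payload=0x12=18: acc |= 18<<14 -> acc=296764 shift=21 [end]
Varint 3: bytes[6:9] = BC 8E 12 -> value 296764 (3 byte(s))

Answer: 4259 63349639 296764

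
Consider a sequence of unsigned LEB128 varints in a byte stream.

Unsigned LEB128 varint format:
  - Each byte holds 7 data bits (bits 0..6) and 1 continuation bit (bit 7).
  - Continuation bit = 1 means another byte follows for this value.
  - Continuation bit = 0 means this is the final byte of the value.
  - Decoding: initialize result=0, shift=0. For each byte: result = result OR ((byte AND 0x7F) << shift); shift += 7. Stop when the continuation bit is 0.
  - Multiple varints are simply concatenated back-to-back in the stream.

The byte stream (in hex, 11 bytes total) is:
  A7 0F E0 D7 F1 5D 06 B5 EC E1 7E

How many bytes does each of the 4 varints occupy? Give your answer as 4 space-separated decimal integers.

  byte[0]=0xA7 cont=1 payload=0x27=39: acc |= 39<<0 -> acc=39 shift=7
  byte[1]=0x0F cont=0 payload=0x0F=15: acc |= 15<<7 -> acc=1959 shift=14 [end]
Varint 1: bytes[0:2] = A7 0F -> value 1959 (2 byte(s))
  byte[2]=0xE0 cont=1 payload=0x60=96: acc |= 96<<0 -> acc=96 shift=7
  byte[3]=0xD7 cont=1 payload=0x57=87: acc |= 87<<7 -> acc=11232 shift=14
  byte[4]=0xF1 cont=1 payload=0x71=113: acc |= 113<<14 -> acc=1862624 shift=21
  byte[5]=0x5D cont=0 payload=0x5D=93: acc |= 93<<21 -> acc=196897760 shift=28 [end]
Varint 2: bytes[2:6] = E0 D7 F1 5D -> value 196897760 (4 byte(s))
  byte[6]=0x06 cont=0 payload=0x06=6: acc |= 6<<0 -> acc=6 shift=7 [end]
Varint 3: bytes[6:7] = 06 -> value 6 (1 byte(s))
  byte[7]=0xB5 cont=1 payload=0x35=53: acc |= 53<<0 -> acc=53 shift=7
  byte[8]=0xEC cont=1 payload=0x6C=108: acc |= 108<<7 -> acc=13877 shift=14
  byte[9]=0xE1 cont=1 payload=0x61=97: acc |= 97<<14 -> acc=1603125 shift=21
  byte[10]=0x7E cont=0 payload=0x7E=126: acc |= 126<<21 -> acc=265844277 shift=28 [end]
Varint 4: bytes[7:11] = B5 EC E1 7E -> value 265844277 (4 byte(s))

Answer: 2 4 1 4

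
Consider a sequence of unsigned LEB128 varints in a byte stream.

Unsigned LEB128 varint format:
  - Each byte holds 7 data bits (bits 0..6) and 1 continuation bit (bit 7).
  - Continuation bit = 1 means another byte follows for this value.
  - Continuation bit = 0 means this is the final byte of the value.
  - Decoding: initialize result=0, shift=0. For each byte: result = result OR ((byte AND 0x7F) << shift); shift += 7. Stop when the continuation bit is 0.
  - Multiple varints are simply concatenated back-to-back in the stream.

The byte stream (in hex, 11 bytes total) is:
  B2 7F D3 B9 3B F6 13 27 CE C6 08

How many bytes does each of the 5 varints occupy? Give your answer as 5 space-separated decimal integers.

Answer: 2 3 2 1 3

Derivation:
  byte[0]=0xB2 cont=1 payload=0x32=50: acc |= 50<<0 -> acc=50 shift=7
  byte[1]=0x7F cont=0 payload=0x7F=127: acc |= 127<<7 -> acc=16306 shift=14 [end]
Varint 1: bytes[0:2] = B2 7F -> value 16306 (2 byte(s))
  byte[2]=0xD3 cont=1 payload=0x53=83: acc |= 83<<0 -> acc=83 shift=7
  byte[3]=0xB9 cont=1 payload=0x39=57: acc |= 57<<7 -> acc=7379 shift=14
  byte[4]=0x3B cont=0 payload=0x3B=59: acc |= 59<<14 -> acc=974035 shift=21 [end]
Varint 2: bytes[2:5] = D3 B9 3B -> value 974035 (3 byte(s))
  byte[5]=0xF6 cont=1 payload=0x76=118: acc |= 118<<0 -> acc=118 shift=7
  byte[6]=0x13 cont=0 payload=0x13=19: acc |= 19<<7 -> acc=2550 shift=14 [end]
Varint 3: bytes[5:7] = F6 13 -> value 2550 (2 byte(s))
  byte[7]=0x27 cont=0 payload=0x27=39: acc |= 39<<0 -> acc=39 shift=7 [end]
Varint 4: bytes[7:8] = 27 -> value 39 (1 byte(s))
  byte[8]=0xCE cont=1 payload=0x4E=78: acc |= 78<<0 -> acc=78 shift=7
  byte[9]=0xC6 cont=1 payload=0x46=70: acc |= 70<<7 -> acc=9038 shift=14
  byte[10]=0x08 cont=0 payload=0x08=8: acc |= 8<<14 -> acc=140110 shift=21 [end]
Varint 5: bytes[8:11] = CE C6 08 -> value 140110 (3 byte(s))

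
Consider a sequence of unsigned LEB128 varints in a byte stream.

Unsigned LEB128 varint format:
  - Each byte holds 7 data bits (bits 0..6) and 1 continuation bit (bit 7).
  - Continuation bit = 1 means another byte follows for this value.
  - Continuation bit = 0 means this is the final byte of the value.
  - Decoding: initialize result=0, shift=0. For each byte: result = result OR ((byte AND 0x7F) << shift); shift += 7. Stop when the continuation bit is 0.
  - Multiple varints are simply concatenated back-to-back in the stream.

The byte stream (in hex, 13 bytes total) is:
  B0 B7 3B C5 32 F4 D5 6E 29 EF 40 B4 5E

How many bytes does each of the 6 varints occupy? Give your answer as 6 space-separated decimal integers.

Answer: 3 2 3 1 2 2

Derivation:
  byte[0]=0xB0 cont=1 payload=0x30=48: acc |= 48<<0 -> acc=48 shift=7
  byte[1]=0xB7 cont=1 payload=0x37=55: acc |= 55<<7 -> acc=7088 shift=14
  byte[2]=0x3B cont=0 payload=0x3B=59: acc |= 59<<14 -> acc=973744 shift=21 [end]
Varint 1: bytes[0:3] = B0 B7 3B -> value 973744 (3 byte(s))
  byte[3]=0xC5 cont=1 payload=0x45=69: acc |= 69<<0 -> acc=69 shift=7
  byte[4]=0x32 cont=0 payload=0x32=50: acc |= 50<<7 -> acc=6469 shift=14 [end]
Varint 2: bytes[3:5] = C5 32 -> value 6469 (2 byte(s))
  byte[5]=0xF4 cont=1 payload=0x74=116: acc |= 116<<0 -> acc=116 shift=7
  byte[6]=0xD5 cont=1 payload=0x55=85: acc |= 85<<7 -> acc=10996 shift=14
  byte[7]=0x6E cont=0 payload=0x6E=110: acc |= 110<<14 -> acc=1813236 shift=21 [end]
Varint 3: bytes[5:8] = F4 D5 6E -> value 1813236 (3 byte(s))
  byte[8]=0x29 cont=0 payload=0x29=41: acc |= 41<<0 -> acc=41 shift=7 [end]
Varint 4: bytes[8:9] = 29 -> value 41 (1 byte(s))
  byte[9]=0xEF cont=1 payload=0x6F=111: acc |= 111<<0 -> acc=111 shift=7
  byte[10]=0x40 cont=0 payload=0x40=64: acc |= 64<<7 -> acc=8303 shift=14 [end]
Varint 5: bytes[9:11] = EF 40 -> value 8303 (2 byte(s))
  byte[11]=0xB4 cont=1 payload=0x34=52: acc |= 52<<0 -> acc=52 shift=7
  byte[12]=0x5E cont=0 payload=0x5E=94: acc |= 94<<7 -> acc=12084 shift=14 [end]
Varint 6: bytes[11:13] = B4 5E -> value 12084 (2 byte(s))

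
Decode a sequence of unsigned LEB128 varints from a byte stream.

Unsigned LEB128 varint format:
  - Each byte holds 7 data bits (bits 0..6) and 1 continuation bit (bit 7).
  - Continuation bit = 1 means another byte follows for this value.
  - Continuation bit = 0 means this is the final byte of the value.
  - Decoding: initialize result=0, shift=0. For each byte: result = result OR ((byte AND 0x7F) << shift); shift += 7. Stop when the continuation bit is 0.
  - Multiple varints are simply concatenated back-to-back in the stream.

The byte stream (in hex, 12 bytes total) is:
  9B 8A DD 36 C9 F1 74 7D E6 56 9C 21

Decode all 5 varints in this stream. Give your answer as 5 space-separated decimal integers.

  byte[0]=0x9B cont=1 payload=0x1B=27: acc |= 27<<0 -> acc=27 shift=7
  byte[1]=0x8A cont=1 payload=0x0A=10: acc |= 10<<7 -> acc=1307 shift=14
  byte[2]=0xDD cont=1 payload=0x5D=93: acc |= 93<<14 -> acc=1525019 shift=21
  byte[3]=0x36 cont=0 payload=0x36=54: acc |= 54<<21 -> acc=114771227 shift=28 [end]
Varint 1: bytes[0:4] = 9B 8A DD 36 -> value 114771227 (4 byte(s))
  byte[4]=0xC9 cont=1 payload=0x49=73: acc |= 73<<0 -> acc=73 shift=7
  byte[5]=0xF1 cont=1 payload=0x71=113: acc |= 113<<7 -> acc=14537 shift=14
  byte[6]=0x74 cont=0 payload=0x74=116: acc |= 116<<14 -> acc=1915081 shift=21 [end]
Varint 2: bytes[4:7] = C9 F1 74 -> value 1915081 (3 byte(s))
  byte[7]=0x7D cont=0 payload=0x7D=125: acc |= 125<<0 -> acc=125 shift=7 [end]
Varint 3: bytes[7:8] = 7D -> value 125 (1 byte(s))
  byte[8]=0xE6 cont=1 payload=0x66=102: acc |= 102<<0 -> acc=102 shift=7
  byte[9]=0x56 cont=0 payload=0x56=86: acc |= 86<<7 -> acc=11110 shift=14 [end]
Varint 4: bytes[8:10] = E6 56 -> value 11110 (2 byte(s))
  byte[10]=0x9C cont=1 payload=0x1C=28: acc |= 28<<0 -> acc=28 shift=7
  byte[11]=0x21 cont=0 payload=0x21=33: acc |= 33<<7 -> acc=4252 shift=14 [end]
Varint 5: bytes[10:12] = 9C 21 -> value 4252 (2 byte(s))

Answer: 114771227 1915081 125 11110 4252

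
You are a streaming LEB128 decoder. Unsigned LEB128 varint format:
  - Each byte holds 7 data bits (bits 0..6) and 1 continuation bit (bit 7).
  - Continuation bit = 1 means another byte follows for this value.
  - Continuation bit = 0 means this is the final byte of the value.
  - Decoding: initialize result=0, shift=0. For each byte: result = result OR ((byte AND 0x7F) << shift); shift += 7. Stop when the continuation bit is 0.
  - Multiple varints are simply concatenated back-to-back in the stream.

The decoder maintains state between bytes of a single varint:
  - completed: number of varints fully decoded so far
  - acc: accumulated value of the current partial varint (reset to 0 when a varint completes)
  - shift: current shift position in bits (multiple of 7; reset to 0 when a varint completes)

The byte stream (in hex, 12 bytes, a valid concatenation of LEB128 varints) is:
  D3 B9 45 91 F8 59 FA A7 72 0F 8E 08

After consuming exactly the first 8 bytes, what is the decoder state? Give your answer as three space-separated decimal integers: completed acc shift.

byte[0]=0xD3 cont=1 payload=0x53: acc |= 83<<0 -> completed=0 acc=83 shift=7
byte[1]=0xB9 cont=1 payload=0x39: acc |= 57<<7 -> completed=0 acc=7379 shift=14
byte[2]=0x45 cont=0 payload=0x45: varint #1 complete (value=1137875); reset -> completed=1 acc=0 shift=0
byte[3]=0x91 cont=1 payload=0x11: acc |= 17<<0 -> completed=1 acc=17 shift=7
byte[4]=0xF8 cont=1 payload=0x78: acc |= 120<<7 -> completed=1 acc=15377 shift=14
byte[5]=0x59 cont=0 payload=0x59: varint #2 complete (value=1473553); reset -> completed=2 acc=0 shift=0
byte[6]=0xFA cont=1 payload=0x7A: acc |= 122<<0 -> completed=2 acc=122 shift=7
byte[7]=0xA7 cont=1 payload=0x27: acc |= 39<<7 -> completed=2 acc=5114 shift=14

Answer: 2 5114 14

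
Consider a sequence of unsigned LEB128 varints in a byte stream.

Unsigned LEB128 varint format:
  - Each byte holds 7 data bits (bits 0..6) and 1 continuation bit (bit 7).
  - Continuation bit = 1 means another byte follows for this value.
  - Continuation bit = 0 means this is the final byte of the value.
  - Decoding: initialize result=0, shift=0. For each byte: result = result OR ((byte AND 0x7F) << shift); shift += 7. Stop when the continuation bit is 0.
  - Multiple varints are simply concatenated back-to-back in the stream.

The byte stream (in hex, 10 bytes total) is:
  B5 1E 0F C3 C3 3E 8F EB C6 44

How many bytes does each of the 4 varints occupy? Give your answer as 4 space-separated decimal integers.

  byte[0]=0xB5 cont=1 payload=0x35=53: acc |= 53<<0 -> acc=53 shift=7
  byte[1]=0x1E cont=0 payload=0x1E=30: acc |= 30<<7 -> acc=3893 shift=14 [end]
Varint 1: bytes[0:2] = B5 1E -> value 3893 (2 byte(s))
  byte[2]=0x0F cont=0 payload=0x0F=15: acc |= 15<<0 -> acc=15 shift=7 [end]
Varint 2: bytes[2:3] = 0F -> value 15 (1 byte(s))
  byte[3]=0xC3 cont=1 payload=0x43=67: acc |= 67<<0 -> acc=67 shift=7
  byte[4]=0xC3 cont=1 payload=0x43=67: acc |= 67<<7 -> acc=8643 shift=14
  byte[5]=0x3E cont=0 payload=0x3E=62: acc |= 62<<14 -> acc=1024451 shift=21 [end]
Varint 3: bytes[3:6] = C3 C3 3E -> value 1024451 (3 byte(s))
  byte[6]=0x8F cont=1 payload=0x0F=15: acc |= 15<<0 -> acc=15 shift=7
  byte[7]=0xEB cont=1 payload=0x6B=107: acc |= 107<<7 -> acc=13711 shift=14
  byte[8]=0xC6 cont=1 payload=0x46=70: acc |= 70<<14 -> acc=1160591 shift=21
  byte[9]=0x44 cont=0 payload=0x44=68: acc |= 68<<21 -> acc=143766927 shift=28 [end]
Varint 4: bytes[6:10] = 8F EB C6 44 -> value 143766927 (4 byte(s))

Answer: 2 1 3 4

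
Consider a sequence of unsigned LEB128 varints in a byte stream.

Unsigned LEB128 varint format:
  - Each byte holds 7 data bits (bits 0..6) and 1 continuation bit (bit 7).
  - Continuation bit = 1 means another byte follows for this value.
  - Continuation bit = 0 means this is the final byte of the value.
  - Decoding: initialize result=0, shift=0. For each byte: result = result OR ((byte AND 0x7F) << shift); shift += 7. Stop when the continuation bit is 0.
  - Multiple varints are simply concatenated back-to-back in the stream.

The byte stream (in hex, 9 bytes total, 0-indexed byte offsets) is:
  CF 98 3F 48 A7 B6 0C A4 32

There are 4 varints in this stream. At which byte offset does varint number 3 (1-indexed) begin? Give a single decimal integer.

  byte[0]=0xCF cont=1 payload=0x4F=79: acc |= 79<<0 -> acc=79 shift=7
  byte[1]=0x98 cont=1 payload=0x18=24: acc |= 24<<7 -> acc=3151 shift=14
  byte[2]=0x3F cont=0 payload=0x3F=63: acc |= 63<<14 -> acc=1035343 shift=21 [end]
Varint 1: bytes[0:3] = CF 98 3F -> value 1035343 (3 byte(s))
  byte[3]=0x48 cont=0 payload=0x48=72: acc |= 72<<0 -> acc=72 shift=7 [end]
Varint 2: bytes[3:4] = 48 -> value 72 (1 byte(s))
  byte[4]=0xA7 cont=1 payload=0x27=39: acc |= 39<<0 -> acc=39 shift=7
  byte[5]=0xB6 cont=1 payload=0x36=54: acc |= 54<<7 -> acc=6951 shift=14
  byte[6]=0x0C cont=0 payload=0x0C=12: acc |= 12<<14 -> acc=203559 shift=21 [end]
Varint 3: bytes[4:7] = A7 B6 0C -> value 203559 (3 byte(s))
  byte[7]=0xA4 cont=1 payload=0x24=36: acc |= 36<<0 -> acc=36 shift=7
  byte[8]=0x32 cont=0 payload=0x32=50: acc |= 50<<7 -> acc=6436 shift=14 [end]
Varint 4: bytes[7:9] = A4 32 -> value 6436 (2 byte(s))

Answer: 4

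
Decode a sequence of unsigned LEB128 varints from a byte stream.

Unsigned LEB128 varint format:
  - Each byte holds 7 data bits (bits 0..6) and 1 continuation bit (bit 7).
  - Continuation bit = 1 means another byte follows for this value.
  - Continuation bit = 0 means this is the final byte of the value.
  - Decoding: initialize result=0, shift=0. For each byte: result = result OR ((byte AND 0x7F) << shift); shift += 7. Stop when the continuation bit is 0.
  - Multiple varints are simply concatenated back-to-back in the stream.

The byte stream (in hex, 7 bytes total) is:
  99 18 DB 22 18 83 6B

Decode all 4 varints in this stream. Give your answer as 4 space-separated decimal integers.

  byte[0]=0x99 cont=1 payload=0x19=25: acc |= 25<<0 -> acc=25 shift=7
  byte[1]=0x18 cont=0 payload=0x18=24: acc |= 24<<7 -> acc=3097 shift=14 [end]
Varint 1: bytes[0:2] = 99 18 -> value 3097 (2 byte(s))
  byte[2]=0xDB cont=1 payload=0x5B=91: acc |= 91<<0 -> acc=91 shift=7
  byte[3]=0x22 cont=0 payload=0x22=34: acc |= 34<<7 -> acc=4443 shift=14 [end]
Varint 2: bytes[2:4] = DB 22 -> value 4443 (2 byte(s))
  byte[4]=0x18 cont=0 payload=0x18=24: acc |= 24<<0 -> acc=24 shift=7 [end]
Varint 3: bytes[4:5] = 18 -> value 24 (1 byte(s))
  byte[5]=0x83 cont=1 payload=0x03=3: acc |= 3<<0 -> acc=3 shift=7
  byte[6]=0x6B cont=0 payload=0x6B=107: acc |= 107<<7 -> acc=13699 shift=14 [end]
Varint 4: bytes[5:7] = 83 6B -> value 13699 (2 byte(s))

Answer: 3097 4443 24 13699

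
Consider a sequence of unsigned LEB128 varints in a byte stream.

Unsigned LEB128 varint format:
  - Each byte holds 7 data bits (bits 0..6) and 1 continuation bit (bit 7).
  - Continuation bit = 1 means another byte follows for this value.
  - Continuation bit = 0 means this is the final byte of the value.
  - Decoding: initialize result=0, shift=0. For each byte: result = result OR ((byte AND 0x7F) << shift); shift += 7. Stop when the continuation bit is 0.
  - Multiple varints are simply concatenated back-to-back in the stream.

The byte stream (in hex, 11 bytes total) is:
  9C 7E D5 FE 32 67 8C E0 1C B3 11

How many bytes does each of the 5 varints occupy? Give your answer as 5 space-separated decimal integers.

Answer: 2 3 1 3 2

Derivation:
  byte[0]=0x9C cont=1 payload=0x1C=28: acc |= 28<<0 -> acc=28 shift=7
  byte[1]=0x7E cont=0 payload=0x7E=126: acc |= 126<<7 -> acc=16156 shift=14 [end]
Varint 1: bytes[0:2] = 9C 7E -> value 16156 (2 byte(s))
  byte[2]=0xD5 cont=1 payload=0x55=85: acc |= 85<<0 -> acc=85 shift=7
  byte[3]=0xFE cont=1 payload=0x7E=126: acc |= 126<<7 -> acc=16213 shift=14
  byte[4]=0x32 cont=0 payload=0x32=50: acc |= 50<<14 -> acc=835413 shift=21 [end]
Varint 2: bytes[2:5] = D5 FE 32 -> value 835413 (3 byte(s))
  byte[5]=0x67 cont=0 payload=0x67=103: acc |= 103<<0 -> acc=103 shift=7 [end]
Varint 3: bytes[5:6] = 67 -> value 103 (1 byte(s))
  byte[6]=0x8C cont=1 payload=0x0C=12: acc |= 12<<0 -> acc=12 shift=7
  byte[7]=0xE0 cont=1 payload=0x60=96: acc |= 96<<7 -> acc=12300 shift=14
  byte[8]=0x1C cont=0 payload=0x1C=28: acc |= 28<<14 -> acc=471052 shift=21 [end]
Varint 4: bytes[6:9] = 8C E0 1C -> value 471052 (3 byte(s))
  byte[9]=0xB3 cont=1 payload=0x33=51: acc |= 51<<0 -> acc=51 shift=7
  byte[10]=0x11 cont=0 payload=0x11=17: acc |= 17<<7 -> acc=2227 shift=14 [end]
Varint 5: bytes[9:11] = B3 11 -> value 2227 (2 byte(s))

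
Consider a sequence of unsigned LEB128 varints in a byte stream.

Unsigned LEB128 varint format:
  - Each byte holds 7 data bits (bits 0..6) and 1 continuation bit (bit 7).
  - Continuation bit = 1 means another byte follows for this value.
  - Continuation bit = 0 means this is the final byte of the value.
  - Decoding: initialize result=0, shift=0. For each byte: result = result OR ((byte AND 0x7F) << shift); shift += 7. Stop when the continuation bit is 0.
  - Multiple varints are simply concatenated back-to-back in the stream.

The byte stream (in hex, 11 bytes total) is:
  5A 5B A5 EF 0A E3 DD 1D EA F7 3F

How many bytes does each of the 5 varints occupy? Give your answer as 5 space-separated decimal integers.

  byte[0]=0x5A cont=0 payload=0x5A=90: acc |= 90<<0 -> acc=90 shift=7 [end]
Varint 1: bytes[0:1] = 5A -> value 90 (1 byte(s))
  byte[1]=0x5B cont=0 payload=0x5B=91: acc |= 91<<0 -> acc=91 shift=7 [end]
Varint 2: bytes[1:2] = 5B -> value 91 (1 byte(s))
  byte[2]=0xA5 cont=1 payload=0x25=37: acc |= 37<<0 -> acc=37 shift=7
  byte[3]=0xEF cont=1 payload=0x6F=111: acc |= 111<<7 -> acc=14245 shift=14
  byte[4]=0x0A cont=0 payload=0x0A=10: acc |= 10<<14 -> acc=178085 shift=21 [end]
Varint 3: bytes[2:5] = A5 EF 0A -> value 178085 (3 byte(s))
  byte[5]=0xE3 cont=1 payload=0x63=99: acc |= 99<<0 -> acc=99 shift=7
  byte[6]=0xDD cont=1 payload=0x5D=93: acc |= 93<<7 -> acc=12003 shift=14
  byte[7]=0x1D cont=0 payload=0x1D=29: acc |= 29<<14 -> acc=487139 shift=21 [end]
Varint 4: bytes[5:8] = E3 DD 1D -> value 487139 (3 byte(s))
  byte[8]=0xEA cont=1 payload=0x6A=106: acc |= 106<<0 -> acc=106 shift=7
  byte[9]=0xF7 cont=1 payload=0x77=119: acc |= 119<<7 -> acc=15338 shift=14
  byte[10]=0x3F cont=0 payload=0x3F=63: acc |= 63<<14 -> acc=1047530 shift=21 [end]
Varint 5: bytes[8:11] = EA F7 3F -> value 1047530 (3 byte(s))

Answer: 1 1 3 3 3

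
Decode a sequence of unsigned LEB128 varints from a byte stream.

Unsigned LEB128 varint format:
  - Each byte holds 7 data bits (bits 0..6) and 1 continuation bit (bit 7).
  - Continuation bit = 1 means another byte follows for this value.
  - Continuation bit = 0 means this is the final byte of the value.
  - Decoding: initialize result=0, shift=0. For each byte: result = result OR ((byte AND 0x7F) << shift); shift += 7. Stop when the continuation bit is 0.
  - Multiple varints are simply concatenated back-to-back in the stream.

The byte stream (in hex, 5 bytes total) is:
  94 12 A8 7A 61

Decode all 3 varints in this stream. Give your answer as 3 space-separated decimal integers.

  byte[0]=0x94 cont=1 payload=0x14=20: acc |= 20<<0 -> acc=20 shift=7
  byte[1]=0x12 cont=0 payload=0x12=18: acc |= 18<<7 -> acc=2324 shift=14 [end]
Varint 1: bytes[0:2] = 94 12 -> value 2324 (2 byte(s))
  byte[2]=0xA8 cont=1 payload=0x28=40: acc |= 40<<0 -> acc=40 shift=7
  byte[3]=0x7A cont=0 payload=0x7A=122: acc |= 122<<7 -> acc=15656 shift=14 [end]
Varint 2: bytes[2:4] = A8 7A -> value 15656 (2 byte(s))
  byte[4]=0x61 cont=0 payload=0x61=97: acc |= 97<<0 -> acc=97 shift=7 [end]
Varint 3: bytes[4:5] = 61 -> value 97 (1 byte(s))

Answer: 2324 15656 97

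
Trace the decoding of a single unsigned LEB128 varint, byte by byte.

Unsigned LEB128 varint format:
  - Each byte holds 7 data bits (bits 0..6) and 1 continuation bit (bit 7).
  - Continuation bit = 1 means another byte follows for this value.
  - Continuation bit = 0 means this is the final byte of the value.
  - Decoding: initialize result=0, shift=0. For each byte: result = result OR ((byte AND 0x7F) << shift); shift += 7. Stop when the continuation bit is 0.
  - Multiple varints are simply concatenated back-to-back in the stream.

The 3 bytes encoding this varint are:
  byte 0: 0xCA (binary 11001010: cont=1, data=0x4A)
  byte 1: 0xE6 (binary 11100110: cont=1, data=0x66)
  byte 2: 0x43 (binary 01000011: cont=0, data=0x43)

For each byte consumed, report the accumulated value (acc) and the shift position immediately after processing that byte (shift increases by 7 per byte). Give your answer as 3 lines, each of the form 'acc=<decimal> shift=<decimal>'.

byte 0=0xCA: payload=0x4A=74, contrib = 74<<0 = 74; acc -> 74, shift -> 7
byte 1=0xE6: payload=0x66=102, contrib = 102<<7 = 13056; acc -> 13130, shift -> 14
byte 2=0x43: payload=0x43=67, contrib = 67<<14 = 1097728; acc -> 1110858, shift -> 21

Answer: acc=74 shift=7
acc=13130 shift=14
acc=1110858 shift=21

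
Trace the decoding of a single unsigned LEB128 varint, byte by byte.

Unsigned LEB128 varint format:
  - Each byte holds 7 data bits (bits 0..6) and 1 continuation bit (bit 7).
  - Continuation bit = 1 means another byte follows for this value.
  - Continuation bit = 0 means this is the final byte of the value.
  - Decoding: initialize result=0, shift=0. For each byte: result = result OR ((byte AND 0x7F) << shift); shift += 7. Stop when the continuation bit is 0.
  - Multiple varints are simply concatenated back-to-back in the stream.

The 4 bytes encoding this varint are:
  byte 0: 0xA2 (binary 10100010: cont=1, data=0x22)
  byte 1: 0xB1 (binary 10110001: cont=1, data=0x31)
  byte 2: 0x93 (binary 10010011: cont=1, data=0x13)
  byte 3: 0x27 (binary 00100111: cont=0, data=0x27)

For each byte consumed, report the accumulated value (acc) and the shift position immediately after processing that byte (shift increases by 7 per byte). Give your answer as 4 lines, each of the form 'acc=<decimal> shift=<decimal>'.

byte 0=0xA2: payload=0x22=34, contrib = 34<<0 = 34; acc -> 34, shift -> 7
byte 1=0xB1: payload=0x31=49, contrib = 49<<7 = 6272; acc -> 6306, shift -> 14
byte 2=0x93: payload=0x13=19, contrib = 19<<14 = 311296; acc -> 317602, shift -> 21
byte 3=0x27: payload=0x27=39, contrib = 39<<21 = 81788928; acc -> 82106530, shift -> 28

Answer: acc=34 shift=7
acc=6306 shift=14
acc=317602 shift=21
acc=82106530 shift=28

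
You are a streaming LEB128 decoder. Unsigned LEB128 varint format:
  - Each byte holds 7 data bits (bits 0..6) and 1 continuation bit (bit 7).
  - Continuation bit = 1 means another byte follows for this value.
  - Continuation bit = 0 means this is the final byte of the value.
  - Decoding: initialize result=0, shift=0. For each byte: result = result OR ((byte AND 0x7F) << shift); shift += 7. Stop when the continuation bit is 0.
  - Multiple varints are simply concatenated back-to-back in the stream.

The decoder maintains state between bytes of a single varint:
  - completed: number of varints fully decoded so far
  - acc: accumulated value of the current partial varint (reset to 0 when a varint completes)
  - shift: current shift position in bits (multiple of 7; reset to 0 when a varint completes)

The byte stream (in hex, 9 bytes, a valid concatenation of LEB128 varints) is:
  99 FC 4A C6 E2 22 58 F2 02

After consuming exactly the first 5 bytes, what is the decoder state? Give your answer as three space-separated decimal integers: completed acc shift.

Answer: 1 12614 14

Derivation:
byte[0]=0x99 cont=1 payload=0x19: acc |= 25<<0 -> completed=0 acc=25 shift=7
byte[1]=0xFC cont=1 payload=0x7C: acc |= 124<<7 -> completed=0 acc=15897 shift=14
byte[2]=0x4A cont=0 payload=0x4A: varint #1 complete (value=1228313); reset -> completed=1 acc=0 shift=0
byte[3]=0xC6 cont=1 payload=0x46: acc |= 70<<0 -> completed=1 acc=70 shift=7
byte[4]=0xE2 cont=1 payload=0x62: acc |= 98<<7 -> completed=1 acc=12614 shift=14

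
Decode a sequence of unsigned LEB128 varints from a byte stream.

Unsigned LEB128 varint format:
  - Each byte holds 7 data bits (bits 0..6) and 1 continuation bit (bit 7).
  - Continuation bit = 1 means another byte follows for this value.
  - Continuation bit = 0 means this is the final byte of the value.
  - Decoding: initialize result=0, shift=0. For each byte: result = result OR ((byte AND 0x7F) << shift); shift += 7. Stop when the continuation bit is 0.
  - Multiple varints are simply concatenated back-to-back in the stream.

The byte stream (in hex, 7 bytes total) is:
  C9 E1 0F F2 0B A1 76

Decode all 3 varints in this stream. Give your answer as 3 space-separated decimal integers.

  byte[0]=0xC9 cont=1 payload=0x49=73: acc |= 73<<0 -> acc=73 shift=7
  byte[1]=0xE1 cont=1 payload=0x61=97: acc |= 97<<7 -> acc=12489 shift=14
  byte[2]=0x0F cont=0 payload=0x0F=15: acc |= 15<<14 -> acc=258249 shift=21 [end]
Varint 1: bytes[0:3] = C9 E1 0F -> value 258249 (3 byte(s))
  byte[3]=0xF2 cont=1 payload=0x72=114: acc |= 114<<0 -> acc=114 shift=7
  byte[4]=0x0B cont=0 payload=0x0B=11: acc |= 11<<7 -> acc=1522 shift=14 [end]
Varint 2: bytes[3:5] = F2 0B -> value 1522 (2 byte(s))
  byte[5]=0xA1 cont=1 payload=0x21=33: acc |= 33<<0 -> acc=33 shift=7
  byte[6]=0x76 cont=0 payload=0x76=118: acc |= 118<<7 -> acc=15137 shift=14 [end]
Varint 3: bytes[5:7] = A1 76 -> value 15137 (2 byte(s))

Answer: 258249 1522 15137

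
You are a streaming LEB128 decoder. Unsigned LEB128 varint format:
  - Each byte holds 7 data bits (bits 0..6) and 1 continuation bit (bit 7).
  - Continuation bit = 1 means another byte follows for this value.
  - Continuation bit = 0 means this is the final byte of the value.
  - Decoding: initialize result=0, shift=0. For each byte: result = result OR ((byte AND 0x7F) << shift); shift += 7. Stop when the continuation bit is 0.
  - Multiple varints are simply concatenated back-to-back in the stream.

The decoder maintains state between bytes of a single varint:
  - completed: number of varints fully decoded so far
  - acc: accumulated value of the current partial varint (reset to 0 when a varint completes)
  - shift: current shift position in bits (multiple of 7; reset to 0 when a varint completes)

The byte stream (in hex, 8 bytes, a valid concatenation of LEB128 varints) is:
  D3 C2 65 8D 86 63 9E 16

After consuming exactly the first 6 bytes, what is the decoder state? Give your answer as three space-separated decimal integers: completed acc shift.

Answer: 2 0 0

Derivation:
byte[0]=0xD3 cont=1 payload=0x53: acc |= 83<<0 -> completed=0 acc=83 shift=7
byte[1]=0xC2 cont=1 payload=0x42: acc |= 66<<7 -> completed=0 acc=8531 shift=14
byte[2]=0x65 cont=0 payload=0x65: varint #1 complete (value=1663315); reset -> completed=1 acc=0 shift=0
byte[3]=0x8D cont=1 payload=0x0D: acc |= 13<<0 -> completed=1 acc=13 shift=7
byte[4]=0x86 cont=1 payload=0x06: acc |= 6<<7 -> completed=1 acc=781 shift=14
byte[5]=0x63 cont=0 payload=0x63: varint #2 complete (value=1622797); reset -> completed=2 acc=0 shift=0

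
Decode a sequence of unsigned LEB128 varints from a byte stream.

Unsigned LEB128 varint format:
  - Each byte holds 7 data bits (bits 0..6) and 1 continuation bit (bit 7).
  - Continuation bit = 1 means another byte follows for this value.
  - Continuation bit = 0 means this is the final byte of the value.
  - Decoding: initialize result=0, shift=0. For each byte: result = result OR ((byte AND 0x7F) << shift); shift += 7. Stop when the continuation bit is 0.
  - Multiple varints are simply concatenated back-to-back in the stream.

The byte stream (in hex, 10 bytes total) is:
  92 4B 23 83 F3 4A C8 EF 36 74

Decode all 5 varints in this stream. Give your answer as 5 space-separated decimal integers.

  byte[0]=0x92 cont=1 payload=0x12=18: acc |= 18<<0 -> acc=18 shift=7
  byte[1]=0x4B cont=0 payload=0x4B=75: acc |= 75<<7 -> acc=9618 shift=14 [end]
Varint 1: bytes[0:2] = 92 4B -> value 9618 (2 byte(s))
  byte[2]=0x23 cont=0 payload=0x23=35: acc |= 35<<0 -> acc=35 shift=7 [end]
Varint 2: bytes[2:3] = 23 -> value 35 (1 byte(s))
  byte[3]=0x83 cont=1 payload=0x03=3: acc |= 3<<0 -> acc=3 shift=7
  byte[4]=0xF3 cont=1 payload=0x73=115: acc |= 115<<7 -> acc=14723 shift=14
  byte[5]=0x4A cont=0 payload=0x4A=74: acc |= 74<<14 -> acc=1227139 shift=21 [end]
Varint 3: bytes[3:6] = 83 F3 4A -> value 1227139 (3 byte(s))
  byte[6]=0xC8 cont=1 payload=0x48=72: acc |= 72<<0 -> acc=72 shift=7
  byte[7]=0xEF cont=1 payload=0x6F=111: acc |= 111<<7 -> acc=14280 shift=14
  byte[8]=0x36 cont=0 payload=0x36=54: acc |= 54<<14 -> acc=899016 shift=21 [end]
Varint 4: bytes[6:9] = C8 EF 36 -> value 899016 (3 byte(s))
  byte[9]=0x74 cont=0 payload=0x74=116: acc |= 116<<0 -> acc=116 shift=7 [end]
Varint 5: bytes[9:10] = 74 -> value 116 (1 byte(s))

Answer: 9618 35 1227139 899016 116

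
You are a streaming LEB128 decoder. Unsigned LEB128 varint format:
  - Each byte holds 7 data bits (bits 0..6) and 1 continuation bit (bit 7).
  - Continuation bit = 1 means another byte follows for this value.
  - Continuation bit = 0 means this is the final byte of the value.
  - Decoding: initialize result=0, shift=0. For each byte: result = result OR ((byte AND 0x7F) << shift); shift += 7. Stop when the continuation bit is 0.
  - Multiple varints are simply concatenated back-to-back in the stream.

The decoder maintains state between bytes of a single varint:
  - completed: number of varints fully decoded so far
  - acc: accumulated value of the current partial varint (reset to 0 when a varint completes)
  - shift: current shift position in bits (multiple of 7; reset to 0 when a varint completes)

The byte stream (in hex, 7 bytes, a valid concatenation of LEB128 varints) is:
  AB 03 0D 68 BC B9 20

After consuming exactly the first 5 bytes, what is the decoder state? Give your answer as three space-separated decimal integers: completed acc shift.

byte[0]=0xAB cont=1 payload=0x2B: acc |= 43<<0 -> completed=0 acc=43 shift=7
byte[1]=0x03 cont=0 payload=0x03: varint #1 complete (value=427); reset -> completed=1 acc=0 shift=0
byte[2]=0x0D cont=0 payload=0x0D: varint #2 complete (value=13); reset -> completed=2 acc=0 shift=0
byte[3]=0x68 cont=0 payload=0x68: varint #3 complete (value=104); reset -> completed=3 acc=0 shift=0
byte[4]=0xBC cont=1 payload=0x3C: acc |= 60<<0 -> completed=3 acc=60 shift=7

Answer: 3 60 7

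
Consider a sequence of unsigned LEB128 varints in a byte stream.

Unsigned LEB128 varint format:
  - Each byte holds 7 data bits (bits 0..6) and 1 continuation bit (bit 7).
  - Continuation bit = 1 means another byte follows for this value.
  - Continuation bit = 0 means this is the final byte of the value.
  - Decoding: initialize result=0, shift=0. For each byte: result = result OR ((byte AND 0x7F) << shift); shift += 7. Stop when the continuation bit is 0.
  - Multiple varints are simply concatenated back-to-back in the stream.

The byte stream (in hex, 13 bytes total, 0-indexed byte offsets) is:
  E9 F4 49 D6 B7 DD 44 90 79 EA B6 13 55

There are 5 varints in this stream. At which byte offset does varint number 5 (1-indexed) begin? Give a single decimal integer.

  byte[0]=0xE9 cont=1 payload=0x69=105: acc |= 105<<0 -> acc=105 shift=7
  byte[1]=0xF4 cont=1 payload=0x74=116: acc |= 116<<7 -> acc=14953 shift=14
  byte[2]=0x49 cont=0 payload=0x49=73: acc |= 73<<14 -> acc=1210985 shift=21 [end]
Varint 1: bytes[0:3] = E9 F4 49 -> value 1210985 (3 byte(s))
  byte[3]=0xD6 cont=1 payload=0x56=86: acc |= 86<<0 -> acc=86 shift=7
  byte[4]=0xB7 cont=1 payload=0x37=55: acc |= 55<<7 -> acc=7126 shift=14
  byte[5]=0xDD cont=1 payload=0x5D=93: acc |= 93<<14 -> acc=1530838 shift=21
  byte[6]=0x44 cont=0 payload=0x44=68: acc |= 68<<21 -> acc=144137174 shift=28 [end]
Varint 2: bytes[3:7] = D6 B7 DD 44 -> value 144137174 (4 byte(s))
  byte[7]=0x90 cont=1 payload=0x10=16: acc |= 16<<0 -> acc=16 shift=7
  byte[8]=0x79 cont=0 payload=0x79=121: acc |= 121<<7 -> acc=15504 shift=14 [end]
Varint 3: bytes[7:9] = 90 79 -> value 15504 (2 byte(s))
  byte[9]=0xEA cont=1 payload=0x6A=106: acc |= 106<<0 -> acc=106 shift=7
  byte[10]=0xB6 cont=1 payload=0x36=54: acc |= 54<<7 -> acc=7018 shift=14
  byte[11]=0x13 cont=0 payload=0x13=19: acc |= 19<<14 -> acc=318314 shift=21 [end]
Varint 4: bytes[9:12] = EA B6 13 -> value 318314 (3 byte(s))
  byte[12]=0x55 cont=0 payload=0x55=85: acc |= 85<<0 -> acc=85 shift=7 [end]
Varint 5: bytes[12:13] = 55 -> value 85 (1 byte(s))

Answer: 12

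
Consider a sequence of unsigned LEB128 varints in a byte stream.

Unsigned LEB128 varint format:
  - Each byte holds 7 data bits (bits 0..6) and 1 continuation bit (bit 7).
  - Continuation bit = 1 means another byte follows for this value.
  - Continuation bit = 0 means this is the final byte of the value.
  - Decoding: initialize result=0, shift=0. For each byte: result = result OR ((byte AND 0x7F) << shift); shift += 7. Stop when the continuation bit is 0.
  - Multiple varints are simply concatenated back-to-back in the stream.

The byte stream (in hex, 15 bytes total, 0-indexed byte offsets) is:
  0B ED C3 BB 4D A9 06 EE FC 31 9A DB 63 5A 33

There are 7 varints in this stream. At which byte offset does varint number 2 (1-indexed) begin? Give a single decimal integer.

Answer: 1

Derivation:
  byte[0]=0x0B cont=0 payload=0x0B=11: acc |= 11<<0 -> acc=11 shift=7 [end]
Varint 1: bytes[0:1] = 0B -> value 11 (1 byte(s))
  byte[1]=0xED cont=1 payload=0x6D=109: acc |= 109<<0 -> acc=109 shift=7
  byte[2]=0xC3 cont=1 payload=0x43=67: acc |= 67<<7 -> acc=8685 shift=14
  byte[3]=0xBB cont=1 payload=0x3B=59: acc |= 59<<14 -> acc=975341 shift=21
  byte[4]=0x4D cont=0 payload=0x4D=77: acc |= 77<<21 -> acc=162456045 shift=28 [end]
Varint 2: bytes[1:5] = ED C3 BB 4D -> value 162456045 (4 byte(s))
  byte[5]=0xA9 cont=1 payload=0x29=41: acc |= 41<<0 -> acc=41 shift=7
  byte[6]=0x06 cont=0 payload=0x06=6: acc |= 6<<7 -> acc=809 shift=14 [end]
Varint 3: bytes[5:7] = A9 06 -> value 809 (2 byte(s))
  byte[7]=0xEE cont=1 payload=0x6E=110: acc |= 110<<0 -> acc=110 shift=7
  byte[8]=0xFC cont=1 payload=0x7C=124: acc |= 124<<7 -> acc=15982 shift=14
  byte[9]=0x31 cont=0 payload=0x31=49: acc |= 49<<14 -> acc=818798 shift=21 [end]
Varint 4: bytes[7:10] = EE FC 31 -> value 818798 (3 byte(s))
  byte[10]=0x9A cont=1 payload=0x1A=26: acc |= 26<<0 -> acc=26 shift=7
  byte[11]=0xDB cont=1 payload=0x5B=91: acc |= 91<<7 -> acc=11674 shift=14
  byte[12]=0x63 cont=0 payload=0x63=99: acc |= 99<<14 -> acc=1633690 shift=21 [end]
Varint 5: bytes[10:13] = 9A DB 63 -> value 1633690 (3 byte(s))
  byte[13]=0x5A cont=0 payload=0x5A=90: acc |= 90<<0 -> acc=90 shift=7 [end]
Varint 6: bytes[13:14] = 5A -> value 90 (1 byte(s))
  byte[14]=0x33 cont=0 payload=0x33=51: acc |= 51<<0 -> acc=51 shift=7 [end]
Varint 7: bytes[14:15] = 33 -> value 51 (1 byte(s))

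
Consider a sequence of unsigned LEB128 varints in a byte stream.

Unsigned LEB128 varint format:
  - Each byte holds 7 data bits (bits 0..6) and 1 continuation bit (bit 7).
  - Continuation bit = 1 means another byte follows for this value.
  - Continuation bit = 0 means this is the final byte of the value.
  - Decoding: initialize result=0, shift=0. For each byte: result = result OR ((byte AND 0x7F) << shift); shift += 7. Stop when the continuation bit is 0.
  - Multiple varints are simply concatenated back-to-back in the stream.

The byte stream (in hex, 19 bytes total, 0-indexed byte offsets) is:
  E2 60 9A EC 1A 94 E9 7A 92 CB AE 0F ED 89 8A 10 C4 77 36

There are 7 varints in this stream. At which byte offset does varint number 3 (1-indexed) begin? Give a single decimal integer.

  byte[0]=0xE2 cont=1 payload=0x62=98: acc |= 98<<0 -> acc=98 shift=7
  byte[1]=0x60 cont=0 payload=0x60=96: acc |= 96<<7 -> acc=12386 shift=14 [end]
Varint 1: bytes[0:2] = E2 60 -> value 12386 (2 byte(s))
  byte[2]=0x9A cont=1 payload=0x1A=26: acc |= 26<<0 -> acc=26 shift=7
  byte[3]=0xEC cont=1 payload=0x6C=108: acc |= 108<<7 -> acc=13850 shift=14
  byte[4]=0x1A cont=0 payload=0x1A=26: acc |= 26<<14 -> acc=439834 shift=21 [end]
Varint 2: bytes[2:5] = 9A EC 1A -> value 439834 (3 byte(s))
  byte[5]=0x94 cont=1 payload=0x14=20: acc |= 20<<0 -> acc=20 shift=7
  byte[6]=0xE9 cont=1 payload=0x69=105: acc |= 105<<7 -> acc=13460 shift=14
  byte[7]=0x7A cont=0 payload=0x7A=122: acc |= 122<<14 -> acc=2012308 shift=21 [end]
Varint 3: bytes[5:8] = 94 E9 7A -> value 2012308 (3 byte(s))
  byte[8]=0x92 cont=1 payload=0x12=18: acc |= 18<<0 -> acc=18 shift=7
  byte[9]=0xCB cont=1 payload=0x4B=75: acc |= 75<<7 -> acc=9618 shift=14
  byte[10]=0xAE cont=1 payload=0x2E=46: acc |= 46<<14 -> acc=763282 shift=21
  byte[11]=0x0F cont=0 payload=0x0F=15: acc |= 15<<21 -> acc=32220562 shift=28 [end]
Varint 4: bytes[8:12] = 92 CB AE 0F -> value 32220562 (4 byte(s))
  byte[12]=0xED cont=1 payload=0x6D=109: acc |= 109<<0 -> acc=109 shift=7
  byte[13]=0x89 cont=1 payload=0x09=9: acc |= 9<<7 -> acc=1261 shift=14
  byte[14]=0x8A cont=1 payload=0x0A=10: acc |= 10<<14 -> acc=165101 shift=21
  byte[15]=0x10 cont=0 payload=0x10=16: acc |= 16<<21 -> acc=33719533 shift=28 [end]
Varint 5: bytes[12:16] = ED 89 8A 10 -> value 33719533 (4 byte(s))
  byte[16]=0xC4 cont=1 payload=0x44=68: acc |= 68<<0 -> acc=68 shift=7
  byte[17]=0x77 cont=0 payload=0x77=119: acc |= 119<<7 -> acc=15300 shift=14 [end]
Varint 6: bytes[16:18] = C4 77 -> value 15300 (2 byte(s))
  byte[18]=0x36 cont=0 payload=0x36=54: acc |= 54<<0 -> acc=54 shift=7 [end]
Varint 7: bytes[18:19] = 36 -> value 54 (1 byte(s))

Answer: 5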